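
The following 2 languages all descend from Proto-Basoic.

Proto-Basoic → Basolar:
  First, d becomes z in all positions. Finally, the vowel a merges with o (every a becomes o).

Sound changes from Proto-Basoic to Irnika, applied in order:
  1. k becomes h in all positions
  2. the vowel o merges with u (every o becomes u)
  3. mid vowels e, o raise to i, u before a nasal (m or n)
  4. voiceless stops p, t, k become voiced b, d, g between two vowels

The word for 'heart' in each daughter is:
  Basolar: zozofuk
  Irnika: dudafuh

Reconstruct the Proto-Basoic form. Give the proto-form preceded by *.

Position 1: Basolar has z, Irnika has d. Taking the neighbouring segments as reconstructed: Basolar z could go back to *d or *z; Irnika d can only go back to *d — the one source consistent with every daughter is *d.
Position 4: Basolar has o, Irnika has a. Irnika preserves a here (none of its changes turn any other segment into a), so the proto-segment is *a.
Position 2: Basolar has o, Irnika has u. Taking the neighbouring segments as reconstructed: Basolar o could go back to *a or *o; Irnika u could go back to *o or *u — the one source consistent with every daughter is *o.
Continuing position by position gives *dodafuk; check it forward:
Basolar: start from *dodafuk.
  rule 1 (unconditioned shift): dodafuk → zozafuk
  rule 2 (vowel merger): zozafuk → zozofuk
  ⇒ Basolar zozofuk
Irnika: *dodafuk
  dodafuk → dodafuh   [unconditioned shift]
  dodafuh → dudafuh   [vowel merger]
  dudafuh (rule 3 does not apply)
  dudafuh (rule 4 does not apply)
  giving Irnika dudafuh.
No other proto-form is consistent with every reflex, so the reconstruction is *dodafuk.

*dodafuk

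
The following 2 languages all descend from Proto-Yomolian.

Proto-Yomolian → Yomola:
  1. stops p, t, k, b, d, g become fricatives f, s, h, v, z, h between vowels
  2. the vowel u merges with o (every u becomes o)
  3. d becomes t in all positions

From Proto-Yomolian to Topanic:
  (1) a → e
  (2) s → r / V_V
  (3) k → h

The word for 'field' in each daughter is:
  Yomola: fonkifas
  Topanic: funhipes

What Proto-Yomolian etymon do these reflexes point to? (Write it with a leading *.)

Position 4: Yomola has k, Topanic has h. Yomola preserves k here (none of its changes turn any other segment into k), so the proto-segment is *k.
Position 2: Yomola has o, Topanic has u. Topanic preserves u here (none of its changes turn any other segment into u), so the proto-segment is *u.
This points to *funkipas. Verify forward in each daughter:
Yomola: start from *funkipas.
  rule 1 (intervocalic lenition): funkipas → funkifas
  rule 2 (vowel merger): funkifas → fonkifas
  rule 3: no change — fonkifas
  ⇒ Yomola fonkifas
Topanic: start from *funkipas.
  rule 1 (vowel merger): funkipas → funkipes
  rule 2: no change — funkipes
  rule 3 (unconditioned shift): funkipes → funhipes
  ⇒ Topanic funhipes
*funkipas is the unique common source.

*funkipas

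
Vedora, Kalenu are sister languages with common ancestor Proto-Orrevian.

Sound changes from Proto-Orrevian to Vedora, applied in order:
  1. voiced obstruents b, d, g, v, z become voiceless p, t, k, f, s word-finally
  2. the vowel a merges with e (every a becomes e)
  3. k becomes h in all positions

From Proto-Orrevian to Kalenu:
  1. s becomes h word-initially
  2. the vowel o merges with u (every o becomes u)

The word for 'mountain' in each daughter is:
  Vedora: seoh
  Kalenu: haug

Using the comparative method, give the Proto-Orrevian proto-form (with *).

*saog

Position 4: Vedora has h, Kalenu has g. Kalenu preserves g here (none of its changes turn any other segment into g), so the proto-segment is *g.
Position 1: Vedora has s, Kalenu has h. Taking the neighbouring segments as reconstructed: Vedora s can only go back to *s; Kalenu h could go back to *s or *h — the one source consistent with every daughter is *s.
Position 3: Vedora has o, Kalenu has u. Vedora preserves o here (none of its changes turn any other segment into o), so the proto-segment is *o.
This points to *saog. Verify forward in each daughter:
Vedora: *saog
  saog → saok   [final devoicing]
  saok → seok   [vowel merger]
  seok → seoh   [unconditioned shift]
  giving Vedora seoh.
Kalenu: *saog > haog > haug  (by debuccalisation, vowel merger)
*saog is the unique common source.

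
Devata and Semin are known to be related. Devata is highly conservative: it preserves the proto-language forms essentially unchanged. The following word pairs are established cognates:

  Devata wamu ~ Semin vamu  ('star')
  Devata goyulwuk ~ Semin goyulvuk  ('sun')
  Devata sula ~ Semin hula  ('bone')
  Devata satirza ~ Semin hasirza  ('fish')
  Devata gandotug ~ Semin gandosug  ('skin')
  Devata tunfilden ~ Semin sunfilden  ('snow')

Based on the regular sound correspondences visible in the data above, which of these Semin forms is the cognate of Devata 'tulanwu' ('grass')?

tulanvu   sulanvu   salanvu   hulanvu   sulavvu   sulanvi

tunfilden ~ sunfilden — Devata t corresponds to Semin s word-initially before a back vowel.
goyulwuk ~ goyulvuk — Devata w corresponds to Semin v after a consonant, before a back vowel.
Applying these to Devata 'tulanwu':
  tulanwu → sulanwu   (t→s word-initially before a back vowel)
  sulanwu → sulanvu   (w→v after a consonant, before a back vowel)
So the Semin cognate is 'sulanvu'.

sulanvu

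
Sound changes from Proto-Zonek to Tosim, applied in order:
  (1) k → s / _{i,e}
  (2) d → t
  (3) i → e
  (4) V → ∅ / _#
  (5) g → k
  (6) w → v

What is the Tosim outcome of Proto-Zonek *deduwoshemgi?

tetuvoshemk

Tosim: start from *deduwoshemgi.
  rule 1: no change — deduwoshemgi
  rule 2 (unconditioned shift): deduwoshemgi → tetuwoshemgi
  rule 3 (vowel merger): tetuwoshemgi → tetuwoshemge
  rule 4 (apocope): tetuwoshemge → tetuwoshemg
  rule 5 (unconditioned shift): tetuwoshemg → tetuwoshemk
  rule 6 (unconditioned shift): tetuwoshemk → tetuvoshemk
  ⇒ Tosim tetuvoshemk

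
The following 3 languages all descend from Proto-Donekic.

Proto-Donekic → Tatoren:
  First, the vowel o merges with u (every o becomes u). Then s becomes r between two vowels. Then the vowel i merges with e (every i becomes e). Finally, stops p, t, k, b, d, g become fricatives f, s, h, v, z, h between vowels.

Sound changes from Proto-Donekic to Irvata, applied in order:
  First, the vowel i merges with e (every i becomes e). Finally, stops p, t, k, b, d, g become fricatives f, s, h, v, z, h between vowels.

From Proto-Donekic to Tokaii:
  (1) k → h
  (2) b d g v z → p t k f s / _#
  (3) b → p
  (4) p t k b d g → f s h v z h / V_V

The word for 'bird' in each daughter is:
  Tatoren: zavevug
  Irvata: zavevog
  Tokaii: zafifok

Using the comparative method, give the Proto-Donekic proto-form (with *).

*zabibog

Position 6: Tatoren has u, Irvata has o, Tokaii has o. Irvata preserves o here (none of its changes turn any other segment into o), so the proto-segment is *o.
Position 3: Tatoren has v, Irvata has v, Tokaii has f. Taking the neighbouring segments as reconstructed: Tatoren v could go back to *b or *v; Irvata v could go back to *b or *v; Tokaii f could go back to *p or *b or *f — the one source consistent with every daughter is *b.
This points to *zabibog. Verify forward in each daughter:
Tatoren: start from *zabibog.
  rule 1 (vowel merger): zabibog → zabibug
  rule 2: no change — zabibug
  rule 3 (vowel merger): zabibug → zabebug
  rule 4 (intervocalic lenition): zabebug → zavevug
  ⇒ Tatoren zavevug
Irvata: start from *zabibog.
  rule 1 (vowel merger): zabibog → zabebog
  rule 2 (intervocalic lenition): zabebog → zavevog
  ⇒ Irvata zavevog
Tokaii: start from *zabibog.
  rule 1: no change — zabibog
  rule 2 (final devoicing): zabibog → zabibok
  rule 3 (unconditioned shift): zabibok → zapipok
  rule 4 (intervocalic lenition): zapipok → zafifok
  ⇒ Tokaii zafifok
*zabibog is the unique common source.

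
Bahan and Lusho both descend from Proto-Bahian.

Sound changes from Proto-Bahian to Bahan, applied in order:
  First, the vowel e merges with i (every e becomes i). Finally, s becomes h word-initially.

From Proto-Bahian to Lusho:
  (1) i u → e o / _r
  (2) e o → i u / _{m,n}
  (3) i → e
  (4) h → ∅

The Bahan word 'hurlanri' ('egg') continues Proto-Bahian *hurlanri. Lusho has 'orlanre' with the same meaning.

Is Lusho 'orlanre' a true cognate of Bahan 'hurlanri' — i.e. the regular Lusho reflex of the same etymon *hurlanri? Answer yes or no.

yes

Derive the expected Lusho reflex of *hurlanri:
Lusho: *hurlanri
  hurlanri → horlanri   [pre-rhotic lowering]
  horlanri (rule 2 does not apply)
  horlanri → horlanre   [vowel merger]
  horlanre → orlanre   [h-loss]
  giving Lusho orlanre.
Lusho 'orlanre' matches the regular reflex exactly, so the pair is cognate.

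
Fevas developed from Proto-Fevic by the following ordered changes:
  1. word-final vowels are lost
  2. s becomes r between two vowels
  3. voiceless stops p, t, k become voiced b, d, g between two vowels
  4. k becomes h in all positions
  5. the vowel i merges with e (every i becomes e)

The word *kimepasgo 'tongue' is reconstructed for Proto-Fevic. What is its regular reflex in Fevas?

hemebasg

Fevas: start from *kimepasgo.
  rule 1 (apocope): kimepasgo → kimepasg
  rule 2: no change — kimepasg
  rule 3 (intervocalic voicing): kimepasg → kimebasg
  rule 4 (unconditioned shift): kimebasg → himebasg
  rule 5 (vowel merger): himebasg → hemebasg
  ⇒ Fevas hemebasg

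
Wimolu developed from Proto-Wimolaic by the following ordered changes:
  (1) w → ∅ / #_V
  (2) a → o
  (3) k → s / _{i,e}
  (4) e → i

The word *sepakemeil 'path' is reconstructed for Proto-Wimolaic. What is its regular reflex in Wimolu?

siposimiil

Wimolu: *sepakemeil
  sepakemeil (rule 1 does not apply)
  sepakemeil → sepokemeil   [vowel merger]
  sepokemeil → seposemeil   [palatalisation]
  seposemeil → siposimiil   [vowel merger]
  giving Wimolu siposimiil.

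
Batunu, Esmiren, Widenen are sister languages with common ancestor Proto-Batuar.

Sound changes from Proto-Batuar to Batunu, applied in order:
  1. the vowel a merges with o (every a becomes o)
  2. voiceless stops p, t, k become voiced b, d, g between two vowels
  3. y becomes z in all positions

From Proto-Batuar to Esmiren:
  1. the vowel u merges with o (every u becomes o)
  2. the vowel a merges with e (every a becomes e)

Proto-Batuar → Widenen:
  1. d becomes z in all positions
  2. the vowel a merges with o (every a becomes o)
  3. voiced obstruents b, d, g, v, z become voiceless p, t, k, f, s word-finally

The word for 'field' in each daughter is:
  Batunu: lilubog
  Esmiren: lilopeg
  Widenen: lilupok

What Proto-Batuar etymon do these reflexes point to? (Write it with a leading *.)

Position 6: Batunu has o, Esmiren has e, Widenen has o. Taking the neighbouring segments as reconstructed: Batunu o could go back to *a or *o; Esmiren e could go back to *a or *e; Widenen o could go back to *a or *o — the one source consistent with every daughter is *a.
Position 7: Batunu has g, Esmiren has g, Widenen has k. Esmiren preserves g here (none of its changes turn any other segment into g), so the proto-segment is *g.
This points to *lilupag. Verify forward in each daughter:
Batunu: *lilupag
  lilupag → lilupog   [vowel merger]
  lilupog → lilubog   [intervocalic voicing]
  lilubog (rule 3 does not apply)
  giving Batunu lilubog.
Esmiren: *lilupag > lilopag > lilopeg  (by vowel merger, vowel merger)
Widenen: *lilupag > lilupog > lilupok  (by vowel merger, final devoicing)
Only *lilupag yields all of Batunu lilubog, Esmiren lilopeg, Widenen lilupok.

*lilupag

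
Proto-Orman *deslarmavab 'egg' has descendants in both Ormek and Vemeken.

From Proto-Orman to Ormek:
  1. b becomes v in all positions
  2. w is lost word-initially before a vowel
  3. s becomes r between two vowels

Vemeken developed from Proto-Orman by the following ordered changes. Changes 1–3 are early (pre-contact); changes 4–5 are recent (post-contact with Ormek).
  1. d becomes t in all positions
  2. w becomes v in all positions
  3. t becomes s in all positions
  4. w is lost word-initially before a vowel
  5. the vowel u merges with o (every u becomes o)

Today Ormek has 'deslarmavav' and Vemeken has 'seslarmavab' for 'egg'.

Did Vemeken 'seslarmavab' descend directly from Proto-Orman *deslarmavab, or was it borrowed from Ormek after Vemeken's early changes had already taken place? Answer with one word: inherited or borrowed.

inherited

If inherited, *deslarmavab would pass through all of Vemeken's changes:
Vemeken: start from *deslarmavab.
  rule 1 (unconditioned shift): deslarmavab → teslarmavab
  rule 2: no change — teslarmavab
  rule 3 (unconditioned shift): teslarmavab → seslarmavab
  rule 4: no change — seslarmavab
  rule 5: no change — seslarmavab
  ⇒ Vemeken seslarmavab
If borrowed from Ormek 'deslarmavav' after the early changes, it would undergo only the recent ones:
  rule 4 (glide loss): no change (deslarmavav)
  rule 5 (vowel merger): no change (deslarmavav)
  ⇒ as a loan: deslarmavav
Vemeken 'seslarmavab' matches the inherited outcome exactly, so it is an inherited cognate, not a loan.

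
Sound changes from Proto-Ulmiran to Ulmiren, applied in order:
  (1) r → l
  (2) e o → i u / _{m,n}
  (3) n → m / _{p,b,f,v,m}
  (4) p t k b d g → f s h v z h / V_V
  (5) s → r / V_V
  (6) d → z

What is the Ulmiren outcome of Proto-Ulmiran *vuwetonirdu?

Ulmiren: start from *vuwetonirdu.
  rule 1 (unconditioned shift): vuwetonirdu → vuwetonildu
  rule 2 (pre-nasal raising): vuwetonildu → vuwetunildu
  rule 3: no change — vuwetunildu
  rule 4 (intervocalic lenition): vuwetunildu → vuwesunildu
  rule 5 (rhotacism): vuwesunildu → vuwerunildu
  rule 6 (unconditioned shift): vuwerunildu → vuwerunilzu
  ⇒ Ulmiren vuwerunilzu

vuwerunilzu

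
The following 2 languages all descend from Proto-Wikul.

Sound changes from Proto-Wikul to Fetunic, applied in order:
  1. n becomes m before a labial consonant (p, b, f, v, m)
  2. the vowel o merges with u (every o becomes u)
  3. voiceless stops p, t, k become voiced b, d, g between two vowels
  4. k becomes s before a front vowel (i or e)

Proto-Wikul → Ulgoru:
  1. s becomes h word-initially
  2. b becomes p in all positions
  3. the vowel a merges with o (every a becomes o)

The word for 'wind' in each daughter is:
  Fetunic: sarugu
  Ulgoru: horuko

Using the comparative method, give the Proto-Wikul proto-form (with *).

*saruko

Position 2: Fetunic has a, Ulgoru has o. Fetunic preserves a here (none of its changes turn any other segment into a), so the proto-segment is *a.
Position 1: Fetunic has s, Ulgoru has h. Taking the neighbouring segments as reconstructed: Fetunic s can only go back to *s; Ulgoru h could go back to *s or *h — the one source consistent with every daughter is *s.
This points to *saruko. Verify forward in each daughter:
Fetunic: start from *saruko.
  rule 1: no change — saruko
  rule 2 (vowel merger): saruko → saruku
  rule 3 (intervocalic voicing): saruku → sarugu
  rule 4: no change — sarugu
  ⇒ Fetunic sarugu
Ulgoru: *saruko
  saruko → haruko   [debuccalisation]
  haruko (rule 2 does not apply)
  haruko → horuko   [vowel merger]
  giving Ulgoru horuko.
No other proto-form is consistent with every reflex, so the reconstruction is *saruko.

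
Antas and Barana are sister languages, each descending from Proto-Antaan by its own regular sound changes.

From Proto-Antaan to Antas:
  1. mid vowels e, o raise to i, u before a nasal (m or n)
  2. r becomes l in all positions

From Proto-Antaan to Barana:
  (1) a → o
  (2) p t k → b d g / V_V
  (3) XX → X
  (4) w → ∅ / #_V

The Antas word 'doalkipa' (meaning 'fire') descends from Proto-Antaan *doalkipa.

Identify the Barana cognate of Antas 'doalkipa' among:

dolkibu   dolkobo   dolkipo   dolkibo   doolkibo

dolkibo

Barana: *doalkipa
  doalkipa → doolkipo   [vowel merger]
  doolkipo → doolkibo   [intervocalic voicing]
  doolkibo → dolkibo   [degemination]
  dolkibo (rule 4 does not apply)
  giving Barana dolkibo.
Among the options, 'dolkibo' alone shows every Barana change applied in order.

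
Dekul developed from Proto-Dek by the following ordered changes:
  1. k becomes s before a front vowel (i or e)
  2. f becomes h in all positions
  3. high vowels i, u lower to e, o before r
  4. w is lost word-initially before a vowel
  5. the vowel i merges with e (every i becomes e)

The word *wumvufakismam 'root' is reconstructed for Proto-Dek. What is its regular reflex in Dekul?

Dekul: *wumvufakismam
  wumvufakismam → wumvufasismam   [palatalisation]
  wumvufasismam → wumvuhasismam   [unconditioned shift]
  wumvuhasismam (rule 3 does not apply)
  wumvuhasismam → umvuhasismam   [glide loss]
  umvuhasismam → umvuhasesmam   [vowel merger]
  giving Dekul umvuhasesmam.

umvuhasesmam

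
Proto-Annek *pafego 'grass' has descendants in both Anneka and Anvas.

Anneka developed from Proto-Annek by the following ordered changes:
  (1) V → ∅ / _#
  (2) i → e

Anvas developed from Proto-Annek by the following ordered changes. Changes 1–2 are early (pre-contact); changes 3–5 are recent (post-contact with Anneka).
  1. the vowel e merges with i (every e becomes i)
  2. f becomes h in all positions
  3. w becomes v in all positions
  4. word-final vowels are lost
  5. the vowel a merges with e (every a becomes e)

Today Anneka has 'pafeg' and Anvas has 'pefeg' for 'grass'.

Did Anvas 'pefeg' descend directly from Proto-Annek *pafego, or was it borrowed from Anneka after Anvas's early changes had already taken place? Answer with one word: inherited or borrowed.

borrowed

If inherited, *pafego would pass through all of Anvas's changes:
Anvas: *pafego
  pafego → pafigo   [vowel merger]
  pafigo → pahigo   [unconditioned shift]
  pahigo (rule 3 does not apply)
  pahigo → pahig   [apocope]
  pahig → pehig   [vowel merger]
  giving Anvas pehig.
If borrowed from Anneka 'pafeg' after the early changes, it would undergo only the recent ones:
  rule 3 (unconditioned shift): no change (pafeg)
  rule 4 (apocope): no change (pafeg)
  rule 5 (vowel merger): pafeg → pefeg
  ⇒ as a loan: pefeg
Anvas 'pefeg' matches the loan outcome 'pefeg', not the inherited 'pehig' — it skipped the early Anvas changes, so it was borrowed from Anneka.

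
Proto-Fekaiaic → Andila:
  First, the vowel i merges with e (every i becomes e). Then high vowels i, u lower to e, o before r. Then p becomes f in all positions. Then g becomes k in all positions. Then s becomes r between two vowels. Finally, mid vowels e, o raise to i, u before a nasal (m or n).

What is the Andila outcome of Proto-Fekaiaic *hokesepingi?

hokerefinke

Andila: start from *hokesepingi.
  rule 1 (vowel merger): hokesepingi → hokesepenge
  rule 2: no change — hokesepenge
  rule 3 (unconditioned shift): hokesepenge → hokesefenge
  rule 4 (unconditioned shift): hokesefenge → hokesefenke
  rule 5 (rhotacism): hokesefenke → hokerefenke
  rule 6 (pre-nasal raising): hokerefenke → hokerefinke
  ⇒ Andila hokerefinke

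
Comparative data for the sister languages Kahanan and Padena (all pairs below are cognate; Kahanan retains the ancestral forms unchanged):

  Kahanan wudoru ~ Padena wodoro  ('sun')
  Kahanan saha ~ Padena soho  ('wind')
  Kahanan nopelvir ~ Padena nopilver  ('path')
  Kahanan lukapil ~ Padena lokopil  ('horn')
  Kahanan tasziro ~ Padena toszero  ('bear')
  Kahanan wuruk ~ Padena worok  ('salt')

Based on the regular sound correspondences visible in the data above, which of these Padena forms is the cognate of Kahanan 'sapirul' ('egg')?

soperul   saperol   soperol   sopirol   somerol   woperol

lukapil ~ lokopil — Kahanan a corresponds to Padena o after a consonant, before a labial obstruent.
nopelvir ~ nopilver, tasziro ~ toszero — Kahanan i corresponds to Padena e after a consonant, before r.
wudoru ~ wodoro, lukapil ~ lokopil — Kahanan u corresponds to Padena o after a consonant, before a consonant other than r, m, n, p, b, f, v.
Applying these to Kahanan 'sapirul':
  sapirul → sopirul   (a→o after a consonant, before a labial obstruent)
  sopirul → soperul   (i→e after a consonant, before r)
  soperul → soperol   (u→o after a consonant, before a consonant other than r, m, n, p, b, f, v)
So the Padena cognate is 'soperol'.

soperol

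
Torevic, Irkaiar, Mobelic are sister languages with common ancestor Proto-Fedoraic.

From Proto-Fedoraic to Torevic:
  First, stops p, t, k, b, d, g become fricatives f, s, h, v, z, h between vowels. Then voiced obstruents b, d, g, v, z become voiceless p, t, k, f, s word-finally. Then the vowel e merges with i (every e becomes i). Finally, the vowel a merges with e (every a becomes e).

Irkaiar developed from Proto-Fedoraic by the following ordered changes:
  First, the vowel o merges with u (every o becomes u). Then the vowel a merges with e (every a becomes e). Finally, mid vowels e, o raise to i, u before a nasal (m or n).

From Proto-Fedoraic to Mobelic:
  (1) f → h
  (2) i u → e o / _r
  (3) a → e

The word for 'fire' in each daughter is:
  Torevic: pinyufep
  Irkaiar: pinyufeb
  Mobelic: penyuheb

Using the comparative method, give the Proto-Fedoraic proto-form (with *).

*penyufab

Position 8: Torevic has p, Irkaiar has b, Mobelic has b. Irkaiar preserves b here (none of its changes turn any other segment into b), so the proto-segment is *b.
Position 2: Torevic has i, Irkaiar has i, Mobelic has e. Taking the neighbouring segments as reconstructed: Torevic i could go back to *e or *i; Irkaiar i could go back to *a or *e or *i; Mobelic e could go back to *a or *e — the one source consistent with every daughter is *e.
This points to *penyufab. Verify forward in each daughter:
Torevic: *penyufab > penyufap > pinyufap > pinyufep  (by final devoicing, vowel merger, vowel merger)
Irkaiar: start from *penyufab.
  rule 1: no change — penyufab
  rule 2 (vowel merger): penyufab → penyufeb
  rule 3 (pre-nasal raising): penyufeb → pinyufeb
  ⇒ Irkaiar pinyufeb
Mobelic: start from *penyufab.
  rule 1 (unconditioned shift): penyufab → penyuhab
  rule 2: no change — penyuhab
  rule 3 (vowel merger): penyuhab → penyuheb
  ⇒ Mobelic penyuheb
*penyufab is the unique common source.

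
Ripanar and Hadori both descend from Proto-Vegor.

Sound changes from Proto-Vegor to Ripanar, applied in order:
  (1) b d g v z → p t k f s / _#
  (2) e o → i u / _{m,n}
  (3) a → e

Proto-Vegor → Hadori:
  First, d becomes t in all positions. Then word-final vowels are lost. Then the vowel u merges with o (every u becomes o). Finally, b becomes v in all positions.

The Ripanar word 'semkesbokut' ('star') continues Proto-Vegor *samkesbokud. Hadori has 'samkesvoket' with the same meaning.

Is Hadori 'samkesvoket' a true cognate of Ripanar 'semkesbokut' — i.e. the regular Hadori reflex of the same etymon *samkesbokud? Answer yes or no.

no

Derive the expected Hadori reflex of *samkesbokud:
Hadori: start from *samkesbokud.
  rule 1 (unconditioned shift): samkesbokud → samkesbokut
  rule 2: no change — samkesbokut
  rule 3 (vowel merger): samkesbokut → samkesbokot
  rule 4 (unconditioned shift): samkesbokot → samkesvokot
  ⇒ Hadori samkesvokot
The regular Hadori reflex would be 'samkesvokot', but the attested form is 'samkesvoket'. The correspondence is irregular, so they are not cognates (the Hadori form has a different source).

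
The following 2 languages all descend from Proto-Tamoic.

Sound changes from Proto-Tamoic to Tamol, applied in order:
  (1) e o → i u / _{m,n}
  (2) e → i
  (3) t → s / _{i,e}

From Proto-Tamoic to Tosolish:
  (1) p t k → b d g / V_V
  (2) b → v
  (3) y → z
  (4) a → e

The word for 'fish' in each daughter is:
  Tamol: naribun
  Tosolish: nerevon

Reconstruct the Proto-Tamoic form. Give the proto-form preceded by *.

*narebon

Position 6: Tamol has u, Tosolish has o. Tosolish preserves o here (none of its changes turn any other segment into o), so the proto-segment is *o.
Position 2: Tamol has a, Tosolish has e. Tamol preserves a here (none of its changes turn any other segment into a), so the proto-segment is *a.
Position 5: Tamol has b, Tosolish has v. Tamol preserves b here (none of its changes turn any other segment into b), so the proto-segment is *b.
Verify the candidate proto-form against each daughter:
Tamol: *narebon > narebun > naribun  (by pre-nasal raising, vowel merger)
Tosolish: start from *narebon.
  rule 1: no change — narebon
  rule 2 (unconditioned shift): narebon → narevon
  rule 3: no change — narevon
  rule 4 (vowel merger): narevon → nerevon
  ⇒ Tosolish nerevon
Only *narebon yields all of Tamol naribun, Tosolish nerevon.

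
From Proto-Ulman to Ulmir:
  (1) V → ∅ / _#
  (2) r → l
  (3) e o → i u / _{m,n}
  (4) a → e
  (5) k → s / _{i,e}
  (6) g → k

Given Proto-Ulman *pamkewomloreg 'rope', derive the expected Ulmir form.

Ulmir: start from *pamkewomloreg.
  rule 1: no change — pamkewomloreg
  rule 2 (unconditioned shift): pamkewomloreg → pamkewomloleg
  rule 3 (pre-nasal raising): pamkewomloleg → pamkewumloleg
  rule 4 (vowel merger): pamkewumloleg → pemkewumloleg
  rule 5 (palatalisation): pemkewumloleg → pemsewumloleg
  rule 6 (unconditioned shift): pemsewumloleg → pemsewumlolek
  ⇒ Ulmir pemsewumlolek

pemsewumlolek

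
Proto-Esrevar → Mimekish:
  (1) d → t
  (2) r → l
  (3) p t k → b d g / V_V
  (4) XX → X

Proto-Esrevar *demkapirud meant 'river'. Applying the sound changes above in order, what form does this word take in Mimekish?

temkabilut

Mimekish: *demkapirud > temkapirut > temkapilut > temkabilut  (by unconditioned shift, unconditioned shift, intervocalic voicing)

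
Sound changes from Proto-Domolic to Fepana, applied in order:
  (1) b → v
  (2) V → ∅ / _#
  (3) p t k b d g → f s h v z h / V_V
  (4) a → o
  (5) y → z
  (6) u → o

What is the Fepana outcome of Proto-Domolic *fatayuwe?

fosozow

Fepana: *fatayuwe
  fatayuwe (rule 1 does not apply)
  fatayuwe → fatayuw   [apocope]
  fatayuw → fasayuw   [intervocalic lenition]
  fasayuw → fosoyuw   [vowel merger]
  fosoyuw → fosozuw   [unconditioned shift]
  fosozuw → fosozow   [vowel merger]
  giving Fepana fosozow.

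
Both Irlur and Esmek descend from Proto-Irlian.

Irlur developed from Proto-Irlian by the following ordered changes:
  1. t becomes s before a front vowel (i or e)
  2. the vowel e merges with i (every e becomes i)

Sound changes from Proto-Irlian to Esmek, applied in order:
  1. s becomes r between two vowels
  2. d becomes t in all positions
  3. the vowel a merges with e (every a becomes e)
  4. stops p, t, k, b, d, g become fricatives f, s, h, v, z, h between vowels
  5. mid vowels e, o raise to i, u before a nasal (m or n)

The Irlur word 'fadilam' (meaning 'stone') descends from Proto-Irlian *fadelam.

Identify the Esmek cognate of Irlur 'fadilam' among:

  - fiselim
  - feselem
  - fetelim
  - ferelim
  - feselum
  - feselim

feselim

Esmek: start from *fadelam.
  rule 1: no change — fadelam
  rule 2 (unconditioned shift): fadelam → fatelam
  rule 3 (vowel merger): fatelam → fetelem
  rule 4 (intervocalic lenition): fetelem → feselem
  rule 5 (pre-nasal raising): feselem → feselim
  ⇒ Esmek feselim
Only 'feselim' matches the regular Esmek development of *fadelam.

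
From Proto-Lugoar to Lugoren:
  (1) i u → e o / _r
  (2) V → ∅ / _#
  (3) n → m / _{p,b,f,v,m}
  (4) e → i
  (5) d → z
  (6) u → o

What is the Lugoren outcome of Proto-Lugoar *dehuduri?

zihozor

Lugoren: *dehuduri
  dehuduri → dehudori   [pre-rhotic lowering]
  dehudori → dehudor   [apocope]
  dehudor (rule 3 does not apply)
  dehudor → dihudor   [vowel merger]
  dihudor → zihuzor   [unconditioned shift]
  zihuzor → zihozor   [vowel merger]
  giving Lugoren zihozor.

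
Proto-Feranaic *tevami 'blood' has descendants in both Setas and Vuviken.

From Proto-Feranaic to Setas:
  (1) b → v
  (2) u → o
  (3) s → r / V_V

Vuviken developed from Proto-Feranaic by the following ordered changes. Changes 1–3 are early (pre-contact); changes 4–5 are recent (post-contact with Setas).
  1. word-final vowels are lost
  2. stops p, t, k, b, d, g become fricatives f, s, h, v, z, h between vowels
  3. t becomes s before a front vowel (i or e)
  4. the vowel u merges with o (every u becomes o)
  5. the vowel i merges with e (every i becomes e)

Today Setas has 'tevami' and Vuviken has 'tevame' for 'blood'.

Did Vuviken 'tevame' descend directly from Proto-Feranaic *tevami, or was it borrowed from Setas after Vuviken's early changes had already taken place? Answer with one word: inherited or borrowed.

If inherited, *tevami would pass through all of Vuviken's changes:
Vuviken: *tevami > tevam > sevam  (by apocope, palatalisation)
If borrowed from Setas 'tevami' after the early changes, it would undergo only the recent ones:
  rule 4 (vowel merger): no change (tevami)
  rule 5 (vowel merger): tevami → tevame
  ⇒ as a loan: tevame
Vuviken 'tevame' matches the loan outcome 'tevame', not the inherited 'sevam' — it skipped the early Vuviken changes, so it was borrowed from Setas.

borrowed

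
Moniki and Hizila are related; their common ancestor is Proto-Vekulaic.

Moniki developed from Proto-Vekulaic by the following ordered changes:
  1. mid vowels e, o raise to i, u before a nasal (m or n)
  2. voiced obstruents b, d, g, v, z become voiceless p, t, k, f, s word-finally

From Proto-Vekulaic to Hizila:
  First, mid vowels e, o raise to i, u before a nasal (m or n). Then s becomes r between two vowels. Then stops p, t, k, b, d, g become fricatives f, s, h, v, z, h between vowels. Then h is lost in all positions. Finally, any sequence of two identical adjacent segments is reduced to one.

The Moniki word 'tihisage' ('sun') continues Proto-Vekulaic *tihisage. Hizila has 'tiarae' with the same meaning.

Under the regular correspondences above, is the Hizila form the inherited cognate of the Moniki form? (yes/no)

no

Derive the expected Hizila reflex of *tihisage:
Hizila: start from *tihisage.
  rule 1: no change — tihisage
  rule 2 (rhotacism): tihisage → tihirage
  rule 3 (intervocalic lenition): tihirage → tihirahe
  rule 4 (h-loss): tihirahe → tiirae
  rule 5 (degemination): tiirae → tirae
  ⇒ Hizila tirae
The regular Hizila reflex would be 'tirae', but the attested form is 'tiarae'. The correspondence is irregular, so they are not cognates (the Hizila form has a different source).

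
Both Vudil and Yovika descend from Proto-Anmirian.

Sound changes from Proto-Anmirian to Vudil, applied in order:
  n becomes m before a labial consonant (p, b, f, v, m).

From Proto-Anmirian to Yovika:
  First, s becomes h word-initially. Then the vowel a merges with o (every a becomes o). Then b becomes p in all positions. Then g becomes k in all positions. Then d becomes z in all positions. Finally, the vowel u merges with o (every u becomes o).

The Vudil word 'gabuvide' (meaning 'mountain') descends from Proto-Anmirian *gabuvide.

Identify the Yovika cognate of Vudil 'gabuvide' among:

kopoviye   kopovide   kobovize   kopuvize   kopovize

Yovika: *gabuvide
  gabuvide (rule 1 does not apply)
  gabuvide → gobuvide   [vowel merger]
  gobuvide → gopuvide   [unconditioned shift]
  gopuvide → kopuvide   [unconditioned shift]
  kopuvide → kopuvize   [unconditioned shift]
  kopuvize → kopovize   [vowel merger]
  giving Yovika kopovize.

kopovize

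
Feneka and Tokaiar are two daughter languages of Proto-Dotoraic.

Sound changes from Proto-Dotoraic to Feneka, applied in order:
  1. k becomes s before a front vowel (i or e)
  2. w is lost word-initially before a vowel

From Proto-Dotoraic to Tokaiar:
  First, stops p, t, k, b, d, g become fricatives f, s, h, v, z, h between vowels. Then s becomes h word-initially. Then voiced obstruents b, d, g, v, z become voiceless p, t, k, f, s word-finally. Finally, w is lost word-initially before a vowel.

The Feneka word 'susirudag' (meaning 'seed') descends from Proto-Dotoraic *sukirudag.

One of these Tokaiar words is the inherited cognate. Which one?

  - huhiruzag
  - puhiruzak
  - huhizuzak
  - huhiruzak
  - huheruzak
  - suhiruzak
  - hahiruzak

huhiruzak

Tokaiar: *sukirudag > suhiruzag > huhiruzag > huhiruzak  (by intervocalic lenition, debuccalisation, final devoicing)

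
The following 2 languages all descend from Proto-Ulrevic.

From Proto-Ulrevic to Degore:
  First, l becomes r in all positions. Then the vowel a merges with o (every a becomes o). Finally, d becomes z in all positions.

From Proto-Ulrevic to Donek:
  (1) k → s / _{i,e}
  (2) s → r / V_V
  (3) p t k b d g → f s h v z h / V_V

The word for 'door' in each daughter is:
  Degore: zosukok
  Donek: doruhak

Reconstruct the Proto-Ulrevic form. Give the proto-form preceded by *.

*dosukak

Position 3: Degore has s, Donek has r. Degore preserves s here (none of its changes turn any other segment into s), so the proto-segment is *s.
Position 5: Degore has k, Donek has h. Degore preserves k here (none of its changes turn any other segment into k), so the proto-segment is *k.
Position 1: Degore has z, Donek has d. Donek preserves d here (none of its changes turn any other segment into d), so the proto-segment is *d.
Verify the candidate proto-form against each daughter:
Degore: *dosukak
  dosukak (rule 1 does not apply)
  dosukak → dosukok   [vowel merger]
  dosukok → zosukok   [unconditioned shift]
  giving Degore zosukok.
Donek: *dosukak
  dosukak (rule 1 does not apply)
  dosukak → dorukak   [rhotacism]
  dorukak → doruhak   [intervocalic lenition]
  giving Donek doruhak.
*dosukak is the unique common source.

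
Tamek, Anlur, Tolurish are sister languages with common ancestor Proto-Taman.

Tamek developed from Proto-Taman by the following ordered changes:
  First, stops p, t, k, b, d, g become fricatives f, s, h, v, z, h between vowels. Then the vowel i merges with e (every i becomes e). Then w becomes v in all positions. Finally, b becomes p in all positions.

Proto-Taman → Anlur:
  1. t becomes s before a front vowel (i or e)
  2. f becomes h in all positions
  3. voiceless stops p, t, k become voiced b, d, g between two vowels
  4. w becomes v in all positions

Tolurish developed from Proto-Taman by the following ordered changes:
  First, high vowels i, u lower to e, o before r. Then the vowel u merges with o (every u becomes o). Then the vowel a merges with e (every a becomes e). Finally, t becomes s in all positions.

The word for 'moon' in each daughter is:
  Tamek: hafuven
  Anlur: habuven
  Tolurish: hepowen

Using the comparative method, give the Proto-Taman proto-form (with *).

*hapuwen

Position 5: Tamek has v, Anlur has v, Tolurish has w. Tolurish preserves w here (none of its changes turn any other segment into w), so the proto-segment is *w.
Position 3: Tamek has f, Anlur has b, Tolurish has p. Tolurish preserves p here (none of its changes turn any other segment into p), so the proto-segment is *p.
This points to *hapuwen. Verify forward in each daughter:
Tamek: start from *hapuwen.
  rule 1 (intervocalic lenition): hapuwen → hafuwen
  rule 2: no change — hafuwen
  rule 3 (unconditioned shift): hafuwen → hafuven
  rule 4: no change — hafuven
  ⇒ Tamek hafuven
Anlur: start from *hapuwen.
  rule 1: no change — hapuwen
  rule 2: no change — hapuwen
  rule 3 (intervocalic voicing): hapuwen → habuwen
  rule 4 (unconditioned shift): habuwen → habuven
  ⇒ Anlur habuven
Tolurish: *hapuwen > hapowen > hepowen  (by vowel merger, vowel merger)
*hapuwen is the unique common source.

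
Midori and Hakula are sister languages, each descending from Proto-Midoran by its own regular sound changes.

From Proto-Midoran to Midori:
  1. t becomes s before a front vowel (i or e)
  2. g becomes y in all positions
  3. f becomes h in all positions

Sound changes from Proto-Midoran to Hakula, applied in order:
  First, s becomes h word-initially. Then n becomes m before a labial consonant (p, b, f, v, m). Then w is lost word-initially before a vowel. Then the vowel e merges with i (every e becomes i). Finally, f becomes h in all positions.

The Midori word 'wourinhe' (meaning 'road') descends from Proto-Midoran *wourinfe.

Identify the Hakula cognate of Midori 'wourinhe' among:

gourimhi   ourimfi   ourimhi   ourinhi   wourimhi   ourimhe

Hakula: *wourinfe > wourimfe > ourimfe > ourimfi > ourimhi  (by nasal place assimilation, glide loss, vowel merger, unconditioned shift)

ourimhi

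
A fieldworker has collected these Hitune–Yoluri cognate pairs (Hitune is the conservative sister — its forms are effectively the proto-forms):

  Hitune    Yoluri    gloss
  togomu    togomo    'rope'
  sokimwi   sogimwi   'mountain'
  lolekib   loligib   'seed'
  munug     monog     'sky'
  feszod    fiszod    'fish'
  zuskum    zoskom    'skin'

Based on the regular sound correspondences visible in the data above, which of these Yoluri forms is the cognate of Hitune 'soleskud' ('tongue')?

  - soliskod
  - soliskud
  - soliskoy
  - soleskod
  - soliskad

lolekib ~ loligib, feszod ~ fiszod — Hitune e corresponds to Yoluri i after a consonant, before a consonant other than r, m, n, p, b, f, v.
munug ~ monog, zuskum ~ zoskom — Hitune u corresponds to Yoluri o after a consonant, before a consonant other than r, m, n, p, b, f, v.
Applying these to Hitune 'soleskud':
  soleskud → soliskud   (e→i after a consonant, before a consonant other than r, m, n, p, b, f, v)
  soliskud → soliskod   (u→o after a consonant, before a consonant other than r, m, n, p, b, f, v)
So the Yoluri cognate is 'soliskod'.

soliskod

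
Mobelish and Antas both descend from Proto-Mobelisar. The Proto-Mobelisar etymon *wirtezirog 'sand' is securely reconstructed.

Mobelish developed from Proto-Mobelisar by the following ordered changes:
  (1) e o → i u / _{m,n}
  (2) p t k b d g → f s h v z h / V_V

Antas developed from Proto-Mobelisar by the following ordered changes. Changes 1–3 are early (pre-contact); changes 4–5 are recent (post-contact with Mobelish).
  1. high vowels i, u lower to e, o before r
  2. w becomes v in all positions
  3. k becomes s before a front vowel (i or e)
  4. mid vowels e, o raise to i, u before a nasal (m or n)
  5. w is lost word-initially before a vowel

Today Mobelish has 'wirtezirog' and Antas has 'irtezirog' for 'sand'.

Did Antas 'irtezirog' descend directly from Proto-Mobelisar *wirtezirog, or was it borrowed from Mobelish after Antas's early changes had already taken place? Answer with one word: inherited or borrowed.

borrowed

If inherited, *wirtezirog would pass through all of Antas's changes:
Antas: *wirtezirog > wertezerog > vertezerog  (by pre-rhotic lowering, unconditioned shift)
If borrowed from Mobelish 'wirtezirog' after the early changes, it would undergo only the recent ones:
  rule 4 (pre-nasal raising): no change (wirtezirog)
  rule 5 (glide loss): wirtezirog → irtezirog
  ⇒ as a loan: irtezirog
Antas 'irtezirog' matches the loan outcome 'irtezirog', not the inherited 'vertezerog' — it skipped the early Antas changes, so it was borrowed from Mobelish.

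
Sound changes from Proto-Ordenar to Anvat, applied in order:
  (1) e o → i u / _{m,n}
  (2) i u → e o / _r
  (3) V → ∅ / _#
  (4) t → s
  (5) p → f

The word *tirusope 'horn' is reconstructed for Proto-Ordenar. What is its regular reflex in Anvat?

serusof

Anvat: *tirusope > terusope > terusop > serusop > serusof  (by pre-rhotic lowering, apocope, unconditioned shift, unconditioned shift)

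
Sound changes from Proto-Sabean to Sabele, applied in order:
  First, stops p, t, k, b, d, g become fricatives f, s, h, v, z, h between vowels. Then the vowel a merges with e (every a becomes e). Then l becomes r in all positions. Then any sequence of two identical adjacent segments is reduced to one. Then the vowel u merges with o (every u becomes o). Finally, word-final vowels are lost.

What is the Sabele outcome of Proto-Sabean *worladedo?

worezez

Sabele: *worladedo
  worladedo → worlazezo   [intervocalic lenition]
  worlazezo → worlezezo   [vowel merger]
  worlezezo → worrezezo   [unconditioned shift]
  worrezezo → worezezo   [degemination]
  worezezo (rule 5 does not apply)
  worezezo → worezez   [apocope]
  giving Sabele worezez.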